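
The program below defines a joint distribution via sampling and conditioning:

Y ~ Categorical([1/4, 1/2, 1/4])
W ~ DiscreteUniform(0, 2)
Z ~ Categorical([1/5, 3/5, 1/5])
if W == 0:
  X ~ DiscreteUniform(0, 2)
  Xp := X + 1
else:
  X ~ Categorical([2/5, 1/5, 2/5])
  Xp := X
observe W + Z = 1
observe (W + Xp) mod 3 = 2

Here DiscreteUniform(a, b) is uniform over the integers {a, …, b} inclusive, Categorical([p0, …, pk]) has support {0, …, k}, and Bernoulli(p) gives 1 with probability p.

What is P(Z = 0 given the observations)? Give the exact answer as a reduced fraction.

Enumerate traces; 6 have nonzero weight after conditioning:
  (Y=0, W=0, Z=1, X=1) weight 1/60
  (Y=0, W=1, Z=0, X=1) weight 1/300
  (Y=1, W=0, Z=1, X=1) weight 1/30
  (Y=1, W=1, Z=0, X=1) weight 1/150
  (Y=2, W=0, Z=1, X=1) weight 1/60
  (Y=2, W=1, Z=0, X=1) weight 1/300
Group by Z:
  weight(Z=0) = 1/75
  weight(Z=1) = 1/15
Total weight = 1/75 + 1/15 = 2/25
P(Z=0 | obs) = 1/75 / 2/25 = 1/6
P(Z=1 | obs) = 1/15 / 2/25 = 5/6

P(Z = 0 | obs) = 1/6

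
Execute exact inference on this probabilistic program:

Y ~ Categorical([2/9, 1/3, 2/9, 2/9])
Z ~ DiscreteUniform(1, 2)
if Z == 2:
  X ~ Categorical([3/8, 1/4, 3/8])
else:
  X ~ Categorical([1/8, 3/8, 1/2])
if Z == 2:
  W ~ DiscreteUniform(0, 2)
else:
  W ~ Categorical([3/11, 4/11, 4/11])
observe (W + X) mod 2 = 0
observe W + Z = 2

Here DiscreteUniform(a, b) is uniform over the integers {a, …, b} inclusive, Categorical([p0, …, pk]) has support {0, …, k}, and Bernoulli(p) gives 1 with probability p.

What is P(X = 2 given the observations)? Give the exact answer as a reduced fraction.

Enumerate traces; 12 have nonzero weight after conditioning:
  (Y=0, Z=1, X=1, W=1) weight 1/66
  (Y=0, Z=2, X=0, W=0) weight 1/72
  (Y=0, Z=2, X=2, W=0) weight 1/72
  (Y=1, Z=1, X=1, W=1) weight 1/44
  (Y=1, Z=2, X=0, W=0) weight 1/48
  (Y=1, Z=2, X=2, W=0) weight 1/48
  (Y=2, Z=1, X=1, W=1) weight 1/66
  (Y=2, Z=2, X=0, W=0) weight 1/72
  … 4 more
Group by X:
  weight(X=0) = 1/16
  weight(X=1) = 3/44
  weight(X=2) = 1/16
Total weight = 1/16 + 3/44 + 1/16 = 17/88
P(X=0 | obs) = 1/16 / 17/88 = 11/34
P(X=1 | obs) = 3/44 / 17/88 = 6/17
P(X=2 | obs) = 1/16 / 17/88 = 11/34

P(X = 2 | obs) = 11/34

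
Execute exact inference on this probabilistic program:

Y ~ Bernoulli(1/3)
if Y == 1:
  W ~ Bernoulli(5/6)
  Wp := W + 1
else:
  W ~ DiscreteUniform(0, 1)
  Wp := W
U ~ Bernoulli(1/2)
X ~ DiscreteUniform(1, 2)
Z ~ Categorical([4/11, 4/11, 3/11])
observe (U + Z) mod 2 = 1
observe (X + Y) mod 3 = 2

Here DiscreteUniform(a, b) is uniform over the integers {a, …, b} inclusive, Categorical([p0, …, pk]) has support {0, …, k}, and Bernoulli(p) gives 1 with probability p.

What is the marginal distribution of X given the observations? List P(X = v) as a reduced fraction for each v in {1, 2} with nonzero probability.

P(X=1) = 1/3, P(X=2) = 2/3

Enumerate traces; 12 have nonzero weight after conditioning:
  (Y=0, W=0, U=0, X=2, Z=1) weight 1/33
  (Y=0, W=0, U=1, X=2, Z=0) weight 1/33
  (Y=0, W=0, U=1, X=2, Z=2) weight 1/44
  (Y=0, W=1, U=0, X=2, Z=1) weight 1/33
  (Y=0, W=1, U=1, X=2, Z=0) weight 1/33
  (Y=0, W=1, U=1, X=2, Z=2) weight 1/44
  (Y=1, W=0, U=0, X=1, Z=1) weight 1/198
  (Y=1, W=0, U=1, X=1, Z=0) weight 1/198
  … 4 more
Group by X:
  weight(X=1) = 1/12
  weight(X=2) = 1/6
Total weight = 1/12 + 1/6 = 1/4
P(X=1 | obs) = 1/12 / 1/4 = 1/3
P(X=2 | obs) = 1/6 / 1/4 = 2/3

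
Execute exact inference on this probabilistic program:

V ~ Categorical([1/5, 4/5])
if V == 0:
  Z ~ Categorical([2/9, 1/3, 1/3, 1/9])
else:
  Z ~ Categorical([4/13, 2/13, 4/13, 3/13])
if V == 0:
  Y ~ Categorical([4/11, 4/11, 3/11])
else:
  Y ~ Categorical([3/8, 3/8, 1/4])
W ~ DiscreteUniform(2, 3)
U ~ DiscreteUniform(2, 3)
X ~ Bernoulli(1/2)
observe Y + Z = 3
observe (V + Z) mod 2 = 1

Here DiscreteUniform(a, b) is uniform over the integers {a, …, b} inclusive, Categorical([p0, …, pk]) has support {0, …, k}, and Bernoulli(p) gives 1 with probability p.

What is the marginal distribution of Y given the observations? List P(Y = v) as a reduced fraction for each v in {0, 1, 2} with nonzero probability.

Enumerate traces; 24 have nonzero weight after conditioning:
  (V=0, Z=1, Y=2, W=2, U=2, X=0) weight 1/440
  (V=0, Z=1, Y=2, W=2, U=2, X=1) weight 1/440
  (V=0, Z=1, Y=2, W=2, U=3, X=0) weight 1/440
  (V=0, Z=1, Y=2, W=2, U=3, X=1) weight 1/440
  (V=0, Z=1, Y=2, W=3, U=2, X=0) weight 1/440
  (V=0, Z=1, Y=2, W=3, U=2, X=1) weight 1/440
  (V=0, Z=1, Y=2, W=3, U=3, X=0) weight 1/440
  (V=0, Z=1, Y=2, W=3, U=3, X=1) weight 1/440
  (V=0, Z=3, Y=0, W=2, U=2, X=0) weight 1/990
  (V=1, Z=2, Y=1, W=2, U=2, X=0) weight 3/260
  … 14 more
Group by Y:
  weight(Y=0) = 4/495
  weight(Y=1) = 6/65
  weight(Y=2) = 1/55
Total weight = 4/495 + 6/65 + 1/55 = 763/6435
P(Y=0 | obs) = 4/495 / 763/6435 = 52/763
P(Y=1 | obs) = 6/65 / 763/6435 = 594/763
P(Y=2 | obs) = 1/55 / 763/6435 = 117/763

P(Y=0) = 52/763, P(Y=1) = 594/763, P(Y=2) = 117/763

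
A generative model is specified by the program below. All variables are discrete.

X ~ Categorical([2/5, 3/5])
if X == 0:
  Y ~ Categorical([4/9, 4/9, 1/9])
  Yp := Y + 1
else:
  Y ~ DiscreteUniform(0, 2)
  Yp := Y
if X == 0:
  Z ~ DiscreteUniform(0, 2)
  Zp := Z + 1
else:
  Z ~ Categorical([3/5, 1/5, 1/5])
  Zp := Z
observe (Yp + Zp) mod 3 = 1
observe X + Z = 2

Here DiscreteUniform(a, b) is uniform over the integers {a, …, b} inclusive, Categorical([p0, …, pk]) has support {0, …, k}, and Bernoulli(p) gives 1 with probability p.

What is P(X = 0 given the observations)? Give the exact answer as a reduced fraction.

Enumerate traces; 2 have nonzero weight after conditioning:
  (X=0, Y=0, Z=2) weight 8/135
  (X=1, Y=0, Z=1) weight 1/25
Group by X:
  weight(X=0) = 8/135
  weight(X=1) = 1/25
Total weight = 8/135 + 1/25 = 67/675
P(X=0 | obs) = 8/135 / 67/675 = 40/67
P(X=1 | obs) = 1/25 / 67/675 = 27/67

P(X = 0 | obs) = 40/67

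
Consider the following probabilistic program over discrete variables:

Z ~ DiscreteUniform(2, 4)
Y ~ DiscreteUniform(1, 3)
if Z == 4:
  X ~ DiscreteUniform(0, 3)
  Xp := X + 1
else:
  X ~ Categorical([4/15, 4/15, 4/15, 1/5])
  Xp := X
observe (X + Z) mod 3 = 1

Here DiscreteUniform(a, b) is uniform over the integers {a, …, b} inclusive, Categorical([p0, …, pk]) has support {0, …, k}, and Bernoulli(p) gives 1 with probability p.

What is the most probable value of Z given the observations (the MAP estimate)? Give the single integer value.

Enumerate traces; 12 have nonzero weight after conditioning:
  (Z=2, Y=1, X=2) weight 4/135
  (Z=2, Y=2, X=2) weight 4/135
  (Z=2, Y=3, X=2) weight 4/135
  (Z=3, Y=1, X=1) weight 4/135
  (Z=3, Y=2, X=1) weight 4/135
  (Z=3, Y=3, X=1) weight 4/135
  (Z=4, Y=1, X=0) weight 1/36
  (Z=4, Y=1, X=3) weight 1/36
  … 4 more
Group by Z:
  weight(Z=2) = 4/45
  weight(Z=3) = 4/45
  weight(Z=4) = 1/6
Total weight = 4/45 + 4/45 + 1/6 = 31/90
P(Z=2 | obs) = 4/45 / 31/90 = 8/31
P(Z=3 | obs) = 4/45 / 31/90 = 8/31
P(Z=4 | obs) = 1/6 / 31/90 = 15/31
argmax = 4

argmax_v P(Z = v | obs) = 4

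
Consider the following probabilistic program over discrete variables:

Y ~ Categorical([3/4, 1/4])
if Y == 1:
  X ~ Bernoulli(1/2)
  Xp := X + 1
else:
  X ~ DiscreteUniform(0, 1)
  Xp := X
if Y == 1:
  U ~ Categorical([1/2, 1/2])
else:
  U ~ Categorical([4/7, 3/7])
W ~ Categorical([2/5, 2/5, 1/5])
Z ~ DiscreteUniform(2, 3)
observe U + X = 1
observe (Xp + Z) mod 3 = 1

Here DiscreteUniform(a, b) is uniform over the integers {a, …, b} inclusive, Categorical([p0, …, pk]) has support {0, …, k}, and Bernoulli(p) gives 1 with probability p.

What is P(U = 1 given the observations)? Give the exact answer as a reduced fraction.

Enumerate traces; 9 have nonzero weight after conditioning:
  (Y=0, X=1, U=0, W=0, Z=3) weight 3/70
  (Y=0, X=1, U=0, W=1, Z=3) weight 3/70
  (Y=0, X=1, U=0, W=2, Z=3) weight 3/140
  (Y=1, X=0, U=1, W=0, Z=3) weight 1/80
  (Y=1, X=0, U=1, W=1, Z=3) weight 1/80
  (Y=1, X=0, U=1, W=2, Z=3) weight 1/160
  (Y=1, X=1, U=0, W=0, Z=2) weight 1/80
  (Y=1, X=1, U=0, W=1, Z=2) weight 1/80
  … 1 more
Group by U:
  weight(U=0) = 31/224
  weight(U=1) = 1/32
Total weight = 31/224 + 1/32 = 19/112
P(U=0 | obs) = 31/224 / 19/112 = 31/38
P(U=1 | obs) = 1/32 / 19/112 = 7/38

P(U = 1 | obs) = 7/38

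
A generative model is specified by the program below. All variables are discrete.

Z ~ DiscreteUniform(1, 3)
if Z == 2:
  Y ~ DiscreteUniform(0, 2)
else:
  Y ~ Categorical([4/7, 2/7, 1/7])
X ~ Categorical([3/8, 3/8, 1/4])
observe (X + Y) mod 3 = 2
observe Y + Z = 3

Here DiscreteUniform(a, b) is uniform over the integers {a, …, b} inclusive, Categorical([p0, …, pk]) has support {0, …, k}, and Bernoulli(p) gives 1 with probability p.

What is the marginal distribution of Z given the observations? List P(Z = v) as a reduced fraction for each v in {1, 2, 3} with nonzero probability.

Enumerate traces; 3 have nonzero weight after conditioning:
  (Z=1, Y=2, X=0) weight 1/56
  (Z=2, Y=1, X=1) weight 1/24
  (Z=3, Y=0, X=2) weight 1/21
Group by Z:
  weight(Z=1) = 1/56
  weight(Z=2) = 1/24
  weight(Z=3) = 1/21
Total weight = 1/56 + 1/24 + 1/21 = 3/28
P(Z=1 | obs) = 1/56 / 3/28 = 1/6
P(Z=2 | obs) = 1/24 / 3/28 = 7/18
P(Z=3 | obs) = 1/21 / 3/28 = 4/9

P(Z=1) = 1/6, P(Z=2) = 7/18, P(Z=3) = 4/9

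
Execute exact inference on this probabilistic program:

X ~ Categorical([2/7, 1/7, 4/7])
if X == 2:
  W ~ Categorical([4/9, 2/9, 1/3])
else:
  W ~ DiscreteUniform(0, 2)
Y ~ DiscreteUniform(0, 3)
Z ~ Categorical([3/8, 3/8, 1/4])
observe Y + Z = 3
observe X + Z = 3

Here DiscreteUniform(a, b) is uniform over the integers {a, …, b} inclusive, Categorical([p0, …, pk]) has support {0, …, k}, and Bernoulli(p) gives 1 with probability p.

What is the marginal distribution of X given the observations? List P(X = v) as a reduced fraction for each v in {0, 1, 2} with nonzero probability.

P(X=1) = 1/7, P(X=2) = 6/7

Enumerate traces; 6 have nonzero weight after conditioning:
  (X=1, W=0, Y=1, Z=2) weight 1/336
  (X=1, W=1, Y=1, Z=2) weight 1/336
  (X=1, W=2, Y=1, Z=2) weight 1/336
  (X=2, W=0, Y=2, Z=1) weight 1/42
  (X=2, W=1, Y=2, Z=1) weight 1/84
  (X=2, W=2, Y=2, Z=1) weight 1/56
Group by X:
  weight(X=1) = 1/112
  weight(X=2) = 3/56
Total weight = 1/112 + 3/56 = 1/16
P(X=1 | obs) = 1/112 / 1/16 = 1/7
P(X=2 | obs) = 3/56 / 1/16 = 6/7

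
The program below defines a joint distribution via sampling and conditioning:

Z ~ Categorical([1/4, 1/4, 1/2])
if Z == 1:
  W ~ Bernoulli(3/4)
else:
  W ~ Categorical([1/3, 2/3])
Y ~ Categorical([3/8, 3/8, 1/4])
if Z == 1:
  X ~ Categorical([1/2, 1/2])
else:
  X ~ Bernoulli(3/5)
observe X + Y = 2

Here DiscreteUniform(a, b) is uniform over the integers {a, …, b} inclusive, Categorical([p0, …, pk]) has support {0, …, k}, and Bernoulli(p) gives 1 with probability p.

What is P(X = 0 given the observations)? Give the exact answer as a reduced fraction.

P(X = 0 | obs) = 34/103

Enumerate traces; 12 have nonzero weight after conditioning:
  (Z=0, W=0, Y=1, X=1) weight 3/160
  (Z=0, W=0, Y=2, X=0) weight 1/120
  (Z=0, W=1, Y=1, X=1) weight 3/80
  (Z=0, W=1, Y=2, X=0) weight 1/60
  (Z=1, W=0, Y=1, X=1) weight 3/256
  (Z=1, W=0, Y=2, X=0) weight 1/128
  (Z=1, W=1, Y=1, X=1) weight 9/256
  (Z=1, W=1, Y=2, X=0) weight 3/128
  … 4 more
Group by X:
  weight(X=0) = 17/160
  weight(X=1) = 69/320
Total weight = 17/160 + 69/320 = 103/320
P(X=0 | obs) = 17/160 / 103/320 = 34/103
P(X=1 | obs) = 69/320 / 103/320 = 69/103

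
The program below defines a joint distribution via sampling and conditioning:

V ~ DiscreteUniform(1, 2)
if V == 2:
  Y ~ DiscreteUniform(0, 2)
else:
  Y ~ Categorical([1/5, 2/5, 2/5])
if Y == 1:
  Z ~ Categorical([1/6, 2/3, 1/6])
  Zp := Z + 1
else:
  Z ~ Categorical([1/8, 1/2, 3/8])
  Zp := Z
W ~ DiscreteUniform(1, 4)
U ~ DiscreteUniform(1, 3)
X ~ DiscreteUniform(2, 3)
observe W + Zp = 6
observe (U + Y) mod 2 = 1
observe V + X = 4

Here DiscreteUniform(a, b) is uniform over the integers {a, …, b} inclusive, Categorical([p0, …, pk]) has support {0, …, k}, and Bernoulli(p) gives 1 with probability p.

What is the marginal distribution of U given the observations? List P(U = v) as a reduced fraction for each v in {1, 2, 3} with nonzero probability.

Enumerate traces; 12 have nonzero weight after conditioning:
  (V=1, Y=0, Z=2, W=4, U=1, X=3) weight 1/640
  (V=1, Y=0, Z=2, W=4, U=3, X=3) weight 1/640
  (V=1, Y=1, Z=1, W=4, U=2, X=3) weight 1/180
  (V=1, Y=1, Z=2, W=3, U=2, X=3) weight 1/720
  (V=1, Y=2, Z=2, W=4, U=1, X=3) weight 1/320
  (V=1, Y=2, Z=2, W=4, U=3, X=3) weight 1/320
  (V=2, Y=0, Z=2, W=4, U=1, X=2) weight 1/384
  (V=2, Y=0, Z=2, W=4, U=3, X=2) weight 1/384
  … 4 more
Group by U:
  weight(U=1) = 19/1920
  weight(U=2) = 11/864
  weight(U=3) = 19/1920
Total weight = 19/1920 + 11/864 + 19/1920 = 281/8640
P(U=1 | obs) = 19/1920 / 281/8640 = 171/562
P(U=2 | obs) = 11/864 / 281/8640 = 110/281
P(U=3 | obs) = 19/1920 / 281/8640 = 171/562

P(U=1) = 171/562, P(U=2) = 110/281, P(U=3) = 171/562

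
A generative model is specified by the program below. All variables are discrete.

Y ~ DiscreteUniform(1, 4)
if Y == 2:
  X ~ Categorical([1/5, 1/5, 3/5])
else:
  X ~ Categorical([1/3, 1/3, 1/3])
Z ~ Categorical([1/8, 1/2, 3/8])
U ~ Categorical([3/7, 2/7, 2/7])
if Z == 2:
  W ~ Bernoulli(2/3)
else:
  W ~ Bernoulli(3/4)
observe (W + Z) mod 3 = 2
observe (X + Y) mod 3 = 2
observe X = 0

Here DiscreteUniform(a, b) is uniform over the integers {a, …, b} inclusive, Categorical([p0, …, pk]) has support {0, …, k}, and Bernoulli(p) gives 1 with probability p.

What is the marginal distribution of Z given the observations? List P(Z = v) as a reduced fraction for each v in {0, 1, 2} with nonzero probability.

Enumerate traces; 6 have nonzero weight after conditioning:
  (Y=2, X=0, Z=1, U=0, W=1) weight 9/1120
  (Y=2, X=0, Z=1, U=1, W=1) weight 3/560
  (Y=2, X=0, Z=1, U=2, W=1) weight 3/560
  (Y=2, X=0, Z=2, U=0, W=0) weight 3/1120
  (Y=2, X=0, Z=2, U=1, W=0) weight 1/560
  (Y=2, X=0, Z=2, U=2, W=0) weight 1/560
Group by Z:
  weight(Z=1) = 3/160
  weight(Z=2) = 1/160
Total weight = 3/160 + 1/160 = 1/40
P(Z=1 | obs) = 3/160 / 1/40 = 3/4
P(Z=2 | obs) = 1/160 / 1/40 = 1/4

P(Z=1) = 3/4, P(Z=2) = 1/4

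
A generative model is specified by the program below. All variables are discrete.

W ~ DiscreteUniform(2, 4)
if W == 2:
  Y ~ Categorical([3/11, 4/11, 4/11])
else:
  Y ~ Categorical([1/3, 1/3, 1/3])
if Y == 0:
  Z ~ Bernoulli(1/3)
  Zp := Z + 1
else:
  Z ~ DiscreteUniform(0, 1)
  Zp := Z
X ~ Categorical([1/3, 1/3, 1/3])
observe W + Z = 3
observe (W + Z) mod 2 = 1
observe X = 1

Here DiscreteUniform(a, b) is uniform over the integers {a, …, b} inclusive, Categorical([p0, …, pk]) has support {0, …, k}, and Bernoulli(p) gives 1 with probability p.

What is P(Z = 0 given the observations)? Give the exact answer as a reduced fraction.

Enumerate traces; 6 have nonzero weight after conditioning:
  (W=2, Y=0, Z=1, X=1) weight 1/99
  (W=2, Y=1, Z=1, X=1) weight 2/99
  (W=2, Y=2, Z=1, X=1) weight 2/99
  (W=3, Y=0, Z=0, X=1) weight 2/81
  (W=3, Y=1, Z=0, X=1) weight 1/54
  (W=3, Y=2, Z=0, X=1) weight 1/54
Group by Z:
  weight(Z=0) = 5/81
  weight(Z=1) = 5/99
Total weight = 5/81 + 5/99 = 100/891
P(Z=0 | obs) = 5/81 / 100/891 = 11/20
P(Z=1 | obs) = 5/99 / 100/891 = 9/20

P(Z = 0 | obs) = 11/20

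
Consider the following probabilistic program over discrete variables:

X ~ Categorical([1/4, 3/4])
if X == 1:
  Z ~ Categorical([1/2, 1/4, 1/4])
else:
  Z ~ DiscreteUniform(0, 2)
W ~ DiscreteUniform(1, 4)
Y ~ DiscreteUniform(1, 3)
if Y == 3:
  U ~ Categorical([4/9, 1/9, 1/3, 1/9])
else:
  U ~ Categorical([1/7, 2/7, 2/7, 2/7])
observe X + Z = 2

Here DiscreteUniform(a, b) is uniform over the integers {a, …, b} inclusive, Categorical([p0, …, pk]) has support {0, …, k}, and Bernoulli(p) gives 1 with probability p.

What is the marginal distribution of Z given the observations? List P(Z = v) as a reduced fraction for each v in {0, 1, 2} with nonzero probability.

P(Z=1) = 9/13, P(Z=2) = 4/13

Enumerate traces; 96 have nonzero weight after conditioning:
  (X=0, Z=2, W=1, Y=1, U=0) weight 1/1008
  (X=0, Z=2, W=1, Y=1, U=1) weight 1/504
  (X=0, Z=2, W=1, Y=1, U=2) weight 1/504
  (X=0, Z=2, W=1, Y=1, U=3) weight 1/504
  (X=0, Z=2, W=1, Y=2, U=0) weight 1/1008
  (X=0, Z=2, W=1, Y=2, U=1) weight 1/504
  (X=0, Z=2, W=1, Y=2, U=2) weight 1/504
  (X=0, Z=2, W=1, Y=2, U=3) weight 1/504
  (X=1, Z=1, W=1, Y=1, U=0) weight 1/448
  … 87 more
Group by Z:
  weight(Z=1) = 3/16
  weight(Z=2) = 1/12
Total weight = 3/16 + 1/12 = 13/48
P(Z=1 | obs) = 3/16 / 13/48 = 9/13
P(Z=2 | obs) = 1/12 / 13/48 = 4/13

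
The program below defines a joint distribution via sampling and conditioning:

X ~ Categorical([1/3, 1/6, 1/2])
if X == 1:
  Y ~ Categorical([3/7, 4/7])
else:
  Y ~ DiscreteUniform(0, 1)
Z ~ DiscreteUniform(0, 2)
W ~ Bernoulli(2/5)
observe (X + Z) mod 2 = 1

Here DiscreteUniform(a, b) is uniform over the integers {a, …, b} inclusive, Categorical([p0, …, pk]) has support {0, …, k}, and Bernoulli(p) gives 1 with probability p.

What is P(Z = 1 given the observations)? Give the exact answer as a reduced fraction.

Enumerate traces; 16 have nonzero weight after conditioning:
  (X=0, Y=0, Z=1, W=0) weight 1/30
  (X=0, Y=0, Z=1, W=1) weight 1/45
  (X=0, Y=1, Z=1, W=0) weight 1/30
  (X=0, Y=1, Z=1, W=1) weight 1/45
  (X=1, Y=0, Z=0, W=0) weight 1/70
  (X=1, Y=0, Z=0, W=1) weight 1/105
  (X=1, Y=0, Z=2, W=0) weight 1/70
  (X=1, Y=0, Z=2, W=1) weight 1/105
  … 8 more
Group by Z:
  weight(Z=0) = 1/18
  weight(Z=1) = 5/18
  weight(Z=2) = 1/18
Total weight = 1/18 + 5/18 + 1/18 = 7/18
P(Z=0 | obs) = 1/18 / 7/18 = 1/7
P(Z=1 | obs) = 5/18 / 7/18 = 5/7
P(Z=2 | obs) = 1/18 / 7/18 = 1/7

P(Z = 1 | obs) = 5/7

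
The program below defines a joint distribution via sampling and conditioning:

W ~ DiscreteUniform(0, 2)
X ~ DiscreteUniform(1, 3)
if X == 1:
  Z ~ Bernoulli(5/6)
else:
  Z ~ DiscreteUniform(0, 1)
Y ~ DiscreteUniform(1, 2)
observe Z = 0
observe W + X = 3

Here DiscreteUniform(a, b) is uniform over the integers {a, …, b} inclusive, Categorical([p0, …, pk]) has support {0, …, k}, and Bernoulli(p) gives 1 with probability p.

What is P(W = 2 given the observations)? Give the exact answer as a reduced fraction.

Enumerate traces; 6 have nonzero weight after conditioning:
  (W=0, X=3, Z=0, Y=1) weight 1/36
  (W=0, X=3, Z=0, Y=2) weight 1/36
  (W=1, X=2, Z=0, Y=1) weight 1/36
  (W=1, X=2, Z=0, Y=2) weight 1/36
  (W=2, X=1, Z=0, Y=1) weight 1/108
  (W=2, X=1, Z=0, Y=2) weight 1/108
Group by W:
  weight(W=0) = 1/18
  weight(W=1) = 1/18
  weight(W=2) = 1/54
Total weight = 1/18 + 1/18 + 1/54 = 7/54
P(W=0 | obs) = 1/18 / 7/54 = 3/7
P(W=1 | obs) = 1/18 / 7/54 = 3/7
P(W=2 | obs) = 1/54 / 7/54 = 1/7

P(W = 2 | obs) = 1/7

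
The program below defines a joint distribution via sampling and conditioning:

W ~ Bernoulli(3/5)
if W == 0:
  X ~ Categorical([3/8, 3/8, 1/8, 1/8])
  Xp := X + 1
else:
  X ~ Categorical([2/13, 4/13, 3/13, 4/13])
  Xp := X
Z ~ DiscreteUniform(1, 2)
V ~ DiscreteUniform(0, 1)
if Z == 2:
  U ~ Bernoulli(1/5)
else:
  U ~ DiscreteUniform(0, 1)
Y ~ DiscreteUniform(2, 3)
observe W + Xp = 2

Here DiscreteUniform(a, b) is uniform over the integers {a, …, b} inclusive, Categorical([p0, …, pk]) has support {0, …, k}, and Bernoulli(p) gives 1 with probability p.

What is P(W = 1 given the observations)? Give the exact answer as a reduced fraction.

P(W = 1 | obs) = 16/29

Enumerate traces; 32 have nonzero weight after conditioning:
  (W=0, X=1, Z=1, V=0, U=0, Y=2) weight 3/320
  (W=0, X=1, Z=1, V=0, U=0, Y=3) weight 3/320
  (W=0, X=1, Z=1, V=0, U=1, Y=2) weight 3/320
  (W=0, X=1, Z=1, V=0, U=1, Y=3) weight 3/320
  (W=0, X=1, Z=1, V=1, U=0, Y=2) weight 3/320
  (W=0, X=1, Z=1, V=1, U=0, Y=3) weight 3/320
  (W=0, X=1, Z=1, V=1, U=1, Y=2) weight 3/320
  (W=0, X=1, Z=1, V=1, U=1, Y=3) weight 3/320
  (W=1, X=1, Z=1, V=0, U=0, Y=2) weight 3/260
  … 23 more
Group by W:
  weight(W=0) = 3/20
  weight(W=1) = 12/65
Total weight = 3/20 + 12/65 = 87/260
P(W=0 | obs) = 3/20 / 87/260 = 13/29
P(W=1 | obs) = 12/65 / 87/260 = 16/29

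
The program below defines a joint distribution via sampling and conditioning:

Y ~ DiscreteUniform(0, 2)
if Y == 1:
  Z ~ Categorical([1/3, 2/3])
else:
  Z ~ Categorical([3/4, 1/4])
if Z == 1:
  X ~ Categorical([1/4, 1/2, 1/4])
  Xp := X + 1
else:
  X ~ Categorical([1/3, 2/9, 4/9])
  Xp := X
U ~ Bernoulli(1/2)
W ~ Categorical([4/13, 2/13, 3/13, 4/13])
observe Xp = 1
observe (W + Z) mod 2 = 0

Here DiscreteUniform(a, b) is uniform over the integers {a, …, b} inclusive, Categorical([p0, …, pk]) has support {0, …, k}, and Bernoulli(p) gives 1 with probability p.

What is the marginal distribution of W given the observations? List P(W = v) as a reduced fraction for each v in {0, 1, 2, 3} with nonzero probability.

P(W=0) = 176/497, P(W=1) = 9/71, P(W=2) = 132/497, P(W=3) = 18/71

Enumerate traces; 24 have nonzero weight after conditioning:
  (Y=0, Z=0, X=1, U=0, W=0) weight 1/117
  (Y=0, Z=0, X=1, U=0, W=2) weight 1/156
  (Y=0, Z=0, X=1, U=1, W=0) weight 1/117
  (Y=0, Z=0, X=1, U=1, W=2) weight 1/156
  (Y=0, Z=1, X=0, U=0, W=1) weight 1/624
  (Y=0, Z=1, X=0, U=0, W=3) weight 1/312
  (Y=0, Z=1, X=0, U=1, W=1) weight 1/624
  (Y=0, Z=1, X=0, U=1, W=3) weight 1/312
  … 16 more
Group by W:
  weight(W=0) = 44/1053
  weight(W=1) = 7/468
  weight(W=2) = 11/351
  weight(W=3) = 7/234
Total weight = 44/1053 + 7/468 + 11/351 + 7/234 = 497/4212
P(W=0 | obs) = 44/1053 / 497/4212 = 176/497
P(W=1 | obs) = 7/468 / 497/4212 = 9/71
P(W=2 | obs) = 11/351 / 497/4212 = 132/497
P(W=3 | obs) = 7/234 / 497/4212 = 18/71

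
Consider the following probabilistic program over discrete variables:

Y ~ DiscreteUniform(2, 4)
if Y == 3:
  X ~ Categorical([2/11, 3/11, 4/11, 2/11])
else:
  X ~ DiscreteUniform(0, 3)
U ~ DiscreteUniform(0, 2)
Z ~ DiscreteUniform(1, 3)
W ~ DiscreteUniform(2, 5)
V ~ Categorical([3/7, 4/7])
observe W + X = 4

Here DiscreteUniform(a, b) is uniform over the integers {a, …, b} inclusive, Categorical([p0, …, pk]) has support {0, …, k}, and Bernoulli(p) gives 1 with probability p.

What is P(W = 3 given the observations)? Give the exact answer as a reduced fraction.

P(W = 3 | obs) = 1/3

Enumerate traces; 162 have nonzero weight after conditioning:
  (Y=2, X=0, U=0, Z=1, W=4, V=0) weight 1/1008
  (Y=2, X=0, U=0, Z=1, W=4, V=1) weight 1/756
  (Y=2, X=0, U=0, Z=2, W=4, V=0) weight 1/1008
  (Y=2, X=0, U=0, Z=2, W=4, V=1) weight 1/756
  (Y=2, X=0, U=0, Z=3, W=4, V=0) weight 1/1008
  (Y=2, X=0, U=0, Z=3, W=4, V=1) weight 1/756
  (Y=2, X=0, U=1, Z=1, W=4, V=0) weight 1/1008
  (Y=2, X=0, U=1, Z=1, W=4, V=1) weight 1/756
  (Y=2, X=1, U=0, Z=1, W=3, V=0) weight 1/1008
  (Y=2, X=2, U=0, Z=1, W=2, V=0) weight 1/1008
  … 152 more
Group by W:
  weight(W=2) = 19/264
  weight(W=3) = 17/264
  weight(W=4) = 5/88
Total weight = 19/264 + 17/264 + 5/88 = 17/88
P(W=2 | obs) = 19/264 / 17/88 = 19/51
P(W=3 | obs) = 17/264 / 17/88 = 1/3
P(W=4 | obs) = 5/88 / 17/88 = 5/17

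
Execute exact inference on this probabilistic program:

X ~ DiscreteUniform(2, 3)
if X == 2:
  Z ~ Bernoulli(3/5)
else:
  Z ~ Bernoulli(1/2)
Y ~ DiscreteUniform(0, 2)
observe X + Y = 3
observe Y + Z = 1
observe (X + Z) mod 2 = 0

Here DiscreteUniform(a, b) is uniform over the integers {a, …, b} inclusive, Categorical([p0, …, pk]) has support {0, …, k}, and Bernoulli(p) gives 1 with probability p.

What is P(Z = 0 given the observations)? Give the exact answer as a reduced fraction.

P(Z = 0 | obs) = 4/9

Enumerate traces; 2 have nonzero weight after conditioning:
  (X=2, Z=0, Y=1) weight 1/15
  (X=3, Z=1, Y=0) weight 1/12
Group by Z:
  weight(Z=0) = 1/15
  weight(Z=1) = 1/12
Total weight = 1/15 + 1/12 = 3/20
P(Z=0 | obs) = 1/15 / 3/20 = 4/9
P(Z=1 | obs) = 1/12 / 3/20 = 5/9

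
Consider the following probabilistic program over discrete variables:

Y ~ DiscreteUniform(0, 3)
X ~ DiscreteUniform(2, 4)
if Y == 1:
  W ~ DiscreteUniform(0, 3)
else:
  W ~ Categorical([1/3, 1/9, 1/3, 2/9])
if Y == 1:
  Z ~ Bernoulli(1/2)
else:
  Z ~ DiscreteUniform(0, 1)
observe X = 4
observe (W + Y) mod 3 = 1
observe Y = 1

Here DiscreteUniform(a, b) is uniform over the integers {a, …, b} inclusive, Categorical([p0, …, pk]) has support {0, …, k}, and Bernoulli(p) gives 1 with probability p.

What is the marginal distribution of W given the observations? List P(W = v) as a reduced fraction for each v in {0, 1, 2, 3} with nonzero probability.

Enumerate traces; 4 have nonzero weight after conditioning:
  (Y=1, X=4, W=0, Z=0) weight 1/96
  (Y=1, X=4, W=0, Z=1) weight 1/96
  (Y=1, X=4, W=3, Z=0) weight 1/96
  (Y=1, X=4, W=3, Z=1) weight 1/96
Group by W:
  weight(W=0) = 1/48
  weight(W=3) = 1/48
Total weight = 1/48 + 1/48 = 1/24
P(W=0 | obs) = 1/48 / 1/24 = 1/2
P(W=3 | obs) = 1/48 / 1/24 = 1/2

P(W=0) = 1/2, P(W=3) = 1/2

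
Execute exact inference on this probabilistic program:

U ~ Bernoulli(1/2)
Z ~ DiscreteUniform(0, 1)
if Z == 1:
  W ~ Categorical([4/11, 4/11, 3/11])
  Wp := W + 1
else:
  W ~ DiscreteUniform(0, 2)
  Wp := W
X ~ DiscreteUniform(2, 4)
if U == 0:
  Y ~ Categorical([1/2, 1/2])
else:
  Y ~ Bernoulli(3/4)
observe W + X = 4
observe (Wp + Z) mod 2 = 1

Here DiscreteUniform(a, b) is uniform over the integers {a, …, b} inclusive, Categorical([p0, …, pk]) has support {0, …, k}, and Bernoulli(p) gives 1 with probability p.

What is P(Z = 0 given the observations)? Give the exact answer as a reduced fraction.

Enumerate traces; 8 have nonzero weight after conditioning:
  (U=0, Z=0, W=1, X=3, Y=0) weight 1/72
  (U=0, Z=0, W=1, X=3, Y=1) weight 1/72
  (U=0, Z=1, W=1, X=3, Y=0) weight 1/66
  (U=0, Z=1, W=1, X=3, Y=1) weight 1/66
  (U=1, Z=0, W=1, X=3, Y=0) weight 1/144
  (U=1, Z=0, W=1, X=3, Y=1) weight 1/48
  (U=1, Z=1, W=1, X=3, Y=0) weight 1/132
  (U=1, Z=1, W=1, X=3, Y=1) weight 1/44
Group by Z:
  weight(Z=0) = 1/18
  weight(Z=1) = 2/33
Total weight = 1/18 + 2/33 = 23/198
P(Z=0 | obs) = 1/18 / 23/198 = 11/23
P(Z=1 | obs) = 2/33 / 23/198 = 12/23

P(Z = 0 | obs) = 11/23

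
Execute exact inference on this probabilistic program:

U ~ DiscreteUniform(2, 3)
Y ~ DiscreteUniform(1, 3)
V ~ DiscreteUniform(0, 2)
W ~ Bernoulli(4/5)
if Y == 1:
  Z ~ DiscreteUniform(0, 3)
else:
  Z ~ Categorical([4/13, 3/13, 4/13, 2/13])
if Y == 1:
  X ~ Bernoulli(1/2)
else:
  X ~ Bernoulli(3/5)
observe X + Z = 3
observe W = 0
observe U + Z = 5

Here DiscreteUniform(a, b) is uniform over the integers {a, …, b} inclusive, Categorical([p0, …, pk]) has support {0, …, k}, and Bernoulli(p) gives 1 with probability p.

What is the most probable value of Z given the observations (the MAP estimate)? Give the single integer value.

argmax_v P(Z = v | obs) = 2

Enumerate traces; 18 have nonzero weight after conditioning:
  (U=2, Y=1, V=0, W=0, Z=3, X=0) weight 1/720
  (U=2, Y=1, V=1, W=0, Z=3, X=0) weight 1/720
  (U=2, Y=1, V=2, W=0, Z=3, X=0) weight 1/720
  (U=2, Y=2, V=0, W=0, Z=3, X=0) weight 2/2925
  (U=2, Y=2, V=1, W=0, Z=3, X=0) weight 2/2925
  (U=2, Y=2, V=2, W=0, Z=3, X=0) weight 2/2925
  (U=2, Y=3, V=0, W=0, Z=3, X=0) weight 2/2925
  (U=2, Y=3, V=1, W=0, Z=3, X=0) weight 2/2925
  (U=3, Y=1, V=0, W=0, Z=2, X=1) weight 1/720
  … 9 more
Group by Z:
  weight(Z=2) = 257/15600
  weight(Z=3) = 43/5200
Total weight = 257/15600 + 43/5200 = 193/7800
P(Z=2 | obs) = 257/15600 / 193/7800 = 257/386
P(Z=3 | obs) = 43/5200 / 193/7800 = 129/386
argmax = 2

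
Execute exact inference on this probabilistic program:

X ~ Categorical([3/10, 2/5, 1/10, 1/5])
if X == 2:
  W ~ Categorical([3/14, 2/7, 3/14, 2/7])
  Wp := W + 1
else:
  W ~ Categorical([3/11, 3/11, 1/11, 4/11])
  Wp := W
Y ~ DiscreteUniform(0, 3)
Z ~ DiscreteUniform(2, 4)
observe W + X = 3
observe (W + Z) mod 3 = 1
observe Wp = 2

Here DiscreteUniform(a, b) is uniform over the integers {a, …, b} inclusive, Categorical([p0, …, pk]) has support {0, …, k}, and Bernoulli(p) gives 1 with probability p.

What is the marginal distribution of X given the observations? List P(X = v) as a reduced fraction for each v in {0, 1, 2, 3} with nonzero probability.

P(X=1) = 14/25, P(X=2) = 11/25

Enumerate traces; 8 have nonzero weight after conditioning:
  (X=1, W=2, Y=0, Z=2) weight 1/330
  (X=1, W=2, Y=1, Z=2) weight 1/330
  (X=1, W=2, Y=2, Z=2) weight 1/330
  (X=1, W=2, Y=3, Z=2) weight 1/330
  (X=2, W=1, Y=0, Z=3) weight 1/420
  (X=2, W=1, Y=1, Z=3) weight 1/420
  (X=2, W=1, Y=2, Z=3) weight 1/420
  (X=2, W=1, Y=3, Z=3) weight 1/420
Group by X:
  weight(X=1) = 2/165
  weight(X=2) = 1/105
Total weight = 2/165 + 1/105 = 5/231
P(X=1 | obs) = 2/165 / 5/231 = 14/25
P(X=2 | obs) = 1/105 / 5/231 = 11/25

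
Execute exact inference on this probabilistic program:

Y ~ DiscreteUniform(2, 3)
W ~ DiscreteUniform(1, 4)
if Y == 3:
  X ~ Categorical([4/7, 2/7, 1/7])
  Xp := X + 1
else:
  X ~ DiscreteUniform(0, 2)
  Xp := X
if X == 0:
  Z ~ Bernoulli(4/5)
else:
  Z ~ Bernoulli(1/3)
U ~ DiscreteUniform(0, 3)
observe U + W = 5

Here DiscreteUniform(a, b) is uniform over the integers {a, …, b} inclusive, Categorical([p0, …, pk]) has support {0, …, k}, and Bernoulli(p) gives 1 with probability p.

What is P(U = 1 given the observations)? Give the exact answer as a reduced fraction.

P(U = 1 | obs) = 1/3

Enumerate traces; 36 have nonzero weight after conditioning:
  (Y=2, W=2, X=0, Z=0, U=3) weight 1/480
  (Y=2, W=2, X=0, Z=1, U=3) weight 1/120
  (Y=2, W=2, X=1, Z=0, U=3) weight 1/144
  (Y=2, W=2, X=1, Z=1, U=3) weight 1/288
  (Y=2, W=2, X=2, Z=0, U=3) weight 1/144
  (Y=2, W=2, X=2, Z=1, U=3) weight 1/288
  (Y=2, W=3, X=0, Z=0, U=2) weight 1/480
  (Y=2, W=3, X=0, Z=1, U=2) weight 1/120
  (Y=2, W=4, X=0, Z=0, U=1) weight 1/480
  … 27 more
Group by U:
  weight(U=1) = 1/16
  weight(U=2) = 1/16
  weight(U=3) = 1/16
Total weight = 1/16 + 1/16 + 1/16 = 3/16
P(U=1 | obs) = 1/16 / 3/16 = 1/3
P(U=2 | obs) = 1/16 / 3/16 = 1/3
P(U=3 | obs) = 1/16 / 3/16 = 1/3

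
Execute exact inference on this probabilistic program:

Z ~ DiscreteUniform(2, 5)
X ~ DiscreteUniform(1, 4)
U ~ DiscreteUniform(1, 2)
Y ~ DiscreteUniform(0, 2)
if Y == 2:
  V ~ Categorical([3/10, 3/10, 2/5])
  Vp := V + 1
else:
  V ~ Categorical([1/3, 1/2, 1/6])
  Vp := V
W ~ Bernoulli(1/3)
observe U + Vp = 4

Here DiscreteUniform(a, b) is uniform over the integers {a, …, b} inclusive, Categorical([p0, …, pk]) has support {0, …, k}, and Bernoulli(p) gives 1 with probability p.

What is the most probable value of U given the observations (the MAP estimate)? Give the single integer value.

Enumerate traces; 128 have nonzero weight after conditioning:
  (Z=2, X=1, U=1, Y=2, V=2, W=0) weight 1/360
  (Z=2, X=1, U=1, Y=2, V=2, W=1) weight 1/720
  (Z=2, X=1, U=2, Y=0, V=2, W=0) weight 1/864
  (Z=2, X=1, U=2, Y=0, V=2, W=1) weight 1/1728
  (Z=2, X=1, U=2, Y=1, V=2, W=0) weight 1/864
  (Z=2, X=1, U=2, Y=1, V=2, W=1) weight 1/1728
  (Z=2, X=1, U=2, Y=2, V=1, W=0) weight 1/480
  (Z=2, X=1, U=2, Y=2, V=1, W=1) weight 1/960
  … 120 more
Group by U:
  weight(U=1) = 1/15
  weight(U=2) = 19/180
Total weight = 1/15 + 19/180 = 31/180
P(U=1 | obs) = 1/15 / 31/180 = 12/31
P(U=2 | obs) = 19/180 / 31/180 = 19/31
argmax = 2

argmax_v P(U = v | obs) = 2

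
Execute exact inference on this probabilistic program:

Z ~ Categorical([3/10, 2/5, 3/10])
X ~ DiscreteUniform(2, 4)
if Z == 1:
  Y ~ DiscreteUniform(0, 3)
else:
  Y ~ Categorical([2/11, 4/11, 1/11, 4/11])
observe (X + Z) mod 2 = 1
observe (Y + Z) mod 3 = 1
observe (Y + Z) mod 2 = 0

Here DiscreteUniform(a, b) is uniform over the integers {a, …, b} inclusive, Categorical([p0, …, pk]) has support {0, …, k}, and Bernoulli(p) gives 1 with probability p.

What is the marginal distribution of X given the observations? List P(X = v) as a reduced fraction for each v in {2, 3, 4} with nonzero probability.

Enumerate traces; 3 have nonzero weight after conditioning:
  (Z=1, X=2, Y=3) weight 1/30
  (Z=1, X=4, Y=3) weight 1/30
  (Z=2, X=3, Y=2) weight 1/110
Group by X:
  weight(X=2) = 1/30
  weight(X=3) = 1/110
  weight(X=4) = 1/30
Total weight = 1/30 + 1/110 + 1/30 = 5/66
P(X=2 | obs) = 1/30 / 5/66 = 11/25
P(X=3 | obs) = 1/110 / 5/66 = 3/25
P(X=4 | obs) = 1/30 / 5/66 = 11/25

P(X=2) = 11/25, P(X=3) = 3/25, P(X=4) = 11/25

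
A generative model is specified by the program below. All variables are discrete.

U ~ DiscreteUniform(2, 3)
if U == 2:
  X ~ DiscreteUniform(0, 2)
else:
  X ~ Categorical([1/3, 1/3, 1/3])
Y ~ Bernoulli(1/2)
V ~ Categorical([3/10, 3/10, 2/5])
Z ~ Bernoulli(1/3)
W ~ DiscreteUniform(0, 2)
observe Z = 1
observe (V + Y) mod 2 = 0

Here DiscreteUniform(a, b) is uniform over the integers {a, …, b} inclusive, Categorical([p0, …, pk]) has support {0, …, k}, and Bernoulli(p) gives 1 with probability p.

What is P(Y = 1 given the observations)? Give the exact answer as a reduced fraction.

Enumerate traces; 54 have nonzero weight after conditioning:
  (U=2, X=0, Y=0, V=0, Z=1, W=0) weight 1/360
  (U=2, X=0, Y=0, V=0, Z=1, W=1) weight 1/360
  (U=2, X=0, Y=0, V=0, Z=1, W=2) weight 1/360
  (U=2, X=0, Y=0, V=2, Z=1, W=0) weight 1/270
  (U=2, X=0, Y=0, V=2, Z=1, W=1) weight 1/270
  (U=2, X=0, Y=0, V=2, Z=1, W=2) weight 1/270
  (U=2, X=0, Y=1, V=1, Z=1, W=0) weight 1/360
  (U=2, X=0, Y=1, V=1, Z=1, W=1) weight 1/360
  … 46 more
Group by Y:
  weight(Y=0) = 7/60
  weight(Y=1) = 1/20
Total weight = 7/60 + 1/20 = 1/6
P(Y=0 | obs) = 7/60 / 1/6 = 7/10
P(Y=1 | obs) = 1/20 / 1/6 = 3/10

P(Y = 1 | obs) = 3/10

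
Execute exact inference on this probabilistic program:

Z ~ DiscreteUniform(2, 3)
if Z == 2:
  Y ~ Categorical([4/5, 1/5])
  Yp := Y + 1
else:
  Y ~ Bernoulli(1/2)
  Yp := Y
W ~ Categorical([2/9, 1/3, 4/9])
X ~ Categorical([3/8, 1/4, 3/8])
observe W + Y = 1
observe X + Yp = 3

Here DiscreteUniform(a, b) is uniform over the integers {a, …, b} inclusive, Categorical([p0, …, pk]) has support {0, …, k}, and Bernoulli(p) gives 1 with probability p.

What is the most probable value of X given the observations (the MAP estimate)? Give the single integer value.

Enumerate traces; 3 have nonzero weight after conditioning:
  (Z=2, Y=0, W=1, X=2) weight 1/20
  (Z=2, Y=1, W=0, X=1) weight 1/180
  (Z=3, Y=1, W=0, X=2) weight 1/48
Group by X:
  weight(X=1) = 1/180
  weight(X=2) = 17/240
Total weight = 1/180 + 17/240 = 11/144
P(X=1 | obs) = 1/180 / 11/144 = 4/55
P(X=2 | obs) = 17/240 / 11/144 = 51/55
argmax = 2

argmax_v P(X = v | obs) = 2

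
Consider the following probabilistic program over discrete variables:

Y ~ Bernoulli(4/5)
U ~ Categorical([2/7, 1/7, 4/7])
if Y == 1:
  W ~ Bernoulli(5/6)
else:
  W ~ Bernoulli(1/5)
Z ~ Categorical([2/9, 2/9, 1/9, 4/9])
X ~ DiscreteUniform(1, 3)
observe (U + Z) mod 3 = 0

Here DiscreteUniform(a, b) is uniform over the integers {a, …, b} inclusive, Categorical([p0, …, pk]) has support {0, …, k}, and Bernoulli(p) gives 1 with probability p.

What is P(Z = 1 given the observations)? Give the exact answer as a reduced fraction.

P(Z = 1 | obs) = 8/21

Enumerate traces; 48 have nonzero weight after conditioning:
  (Y=0, U=0, W=0, Z=0, X=1) weight 16/4725
  (Y=0, U=0, W=0, Z=0, X=2) weight 16/4725
  (Y=0, U=0, W=0, Z=0, X=3) weight 16/4725
  (Y=0, U=0, W=0, Z=3, X=1) weight 32/4725
  (Y=0, U=0, W=0, Z=3, X=2) weight 32/4725
  (Y=0, U=0, W=0, Z=3, X=3) weight 32/4725
  (Y=0, U=0, W=1, Z=0, X=1) weight 4/4725
  (Y=0, U=0, W=1, Z=0, X=2) weight 4/4725
  (Y=0, U=1, W=0, Z=2, X=1) weight 4/4725
  (Y=0, U=2, W=0, Z=1, X=1) weight 32/4725
  … 38 more
Group by Z:
  weight(Z=0) = 4/63
  weight(Z=1) = 8/63
  weight(Z=2) = 1/63
  weight(Z=3) = 8/63
Total weight = 4/63 + 8/63 + 1/63 + 8/63 = 1/3
P(Z=0 | obs) = 4/63 / 1/3 = 4/21
P(Z=1 | obs) = 8/63 / 1/3 = 8/21
P(Z=2 | obs) = 1/63 / 1/3 = 1/21
P(Z=3 | obs) = 8/63 / 1/3 = 8/21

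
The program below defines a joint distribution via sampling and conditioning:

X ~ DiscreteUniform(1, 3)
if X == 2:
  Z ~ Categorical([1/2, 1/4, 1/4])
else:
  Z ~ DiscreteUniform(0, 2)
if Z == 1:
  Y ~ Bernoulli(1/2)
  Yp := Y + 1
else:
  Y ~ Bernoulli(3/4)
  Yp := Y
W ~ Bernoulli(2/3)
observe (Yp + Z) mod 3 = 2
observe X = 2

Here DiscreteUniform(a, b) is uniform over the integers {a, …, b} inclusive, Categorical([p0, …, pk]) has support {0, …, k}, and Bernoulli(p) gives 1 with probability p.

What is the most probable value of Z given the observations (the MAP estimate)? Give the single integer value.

Enumerate traces; 4 have nonzero weight after conditioning:
  (X=2, Z=1, Y=0, W=0) weight 1/72
  (X=2, Z=1, Y=0, W=1) weight 1/36
  (X=2, Z=2, Y=0, W=0) weight 1/144
  (X=2, Z=2, Y=0, W=1) weight 1/72
Group by Z:
  weight(Z=1) = 1/24
  weight(Z=2) = 1/48
Total weight = 1/24 + 1/48 = 1/16
P(Z=1 | obs) = 1/24 / 1/16 = 2/3
P(Z=2 | obs) = 1/48 / 1/16 = 1/3
argmax = 1

argmax_v P(Z = v | obs) = 1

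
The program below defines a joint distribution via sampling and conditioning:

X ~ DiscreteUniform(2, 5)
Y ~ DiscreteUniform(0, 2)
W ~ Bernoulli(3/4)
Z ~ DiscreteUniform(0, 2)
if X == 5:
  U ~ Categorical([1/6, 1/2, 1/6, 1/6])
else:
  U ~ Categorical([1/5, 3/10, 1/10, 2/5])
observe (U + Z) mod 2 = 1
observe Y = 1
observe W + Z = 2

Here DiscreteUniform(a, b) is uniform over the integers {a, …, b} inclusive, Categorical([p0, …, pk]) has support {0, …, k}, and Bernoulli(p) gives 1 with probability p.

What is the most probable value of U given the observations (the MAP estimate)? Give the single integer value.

argmax_v P(U = v | obs) = 0

Enumerate traces; 16 have nonzero weight after conditioning:
  (X=2, Y=1, W=0, Z=2, U=1) weight 1/480
  (X=2, Y=1, W=0, Z=2, U=3) weight 1/360
  (X=2, Y=1, W=1, Z=1, U=0) weight 1/240
  (X=2, Y=1, W=1, Z=1, U=2) weight 1/480
  (X=3, Y=1, W=0, Z=2, U=1) weight 1/480
  (X=3, Y=1, W=0, Z=2, U=3) weight 1/360
  (X=3, Y=1, W=1, Z=1, U=0) weight 1/240
  (X=3, Y=1, W=1, Z=1, U=2) weight 1/480
  … 8 more
Group by U:
  weight(U=0) = 23/1440
  weight(U=1) = 7/720
  weight(U=2) = 7/720
  weight(U=3) = 41/4320
Total weight = 23/1440 + 7/720 + 7/720 + 41/4320 = 97/2160
P(U=0 | obs) = 23/1440 / 97/2160 = 69/194
P(U=1 | obs) = 7/720 / 97/2160 = 21/97
P(U=2 | obs) = 7/720 / 97/2160 = 21/97
P(U=3 | obs) = 41/4320 / 97/2160 = 41/194
argmax = 0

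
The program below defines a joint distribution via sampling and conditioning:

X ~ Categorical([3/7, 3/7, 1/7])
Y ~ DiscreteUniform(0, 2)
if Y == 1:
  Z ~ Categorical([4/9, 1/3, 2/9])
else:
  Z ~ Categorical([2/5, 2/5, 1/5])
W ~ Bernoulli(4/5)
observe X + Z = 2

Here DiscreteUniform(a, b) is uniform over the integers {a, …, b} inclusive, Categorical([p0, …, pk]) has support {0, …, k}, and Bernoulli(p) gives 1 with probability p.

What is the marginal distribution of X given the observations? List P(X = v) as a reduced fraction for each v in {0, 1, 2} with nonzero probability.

Enumerate traces; 18 have nonzero weight after conditioning:
  (X=0, Y=0, Z=2, W=0) weight 1/175
  (X=0, Y=0, Z=2, W=1) weight 4/175
  (X=0, Y=1, Z=2, W=0) weight 2/315
  (X=0, Y=1, Z=2, W=1) weight 8/315
  (X=0, Y=2, Z=2, W=0) weight 1/175
  (X=0, Y=2, Z=2, W=1) weight 4/175
  (X=1, Y=0, Z=1, W=0) weight 2/175
  (X=1, Y=0, Z=1, W=1) weight 8/175
  (X=2, Y=0, Z=0, W=0) weight 2/525
  … 9 more
Group by X:
  weight(X=0) = 4/45
  weight(X=1) = 17/105
  weight(X=2) = 8/135
Total weight = 4/45 + 17/105 + 8/135 = 293/945
P(X=0 | obs) = 4/45 / 293/945 = 84/293
P(X=1 | obs) = 17/105 / 293/945 = 153/293
P(X=2 | obs) = 8/135 / 293/945 = 56/293

P(X=0) = 84/293, P(X=1) = 153/293, P(X=2) = 56/293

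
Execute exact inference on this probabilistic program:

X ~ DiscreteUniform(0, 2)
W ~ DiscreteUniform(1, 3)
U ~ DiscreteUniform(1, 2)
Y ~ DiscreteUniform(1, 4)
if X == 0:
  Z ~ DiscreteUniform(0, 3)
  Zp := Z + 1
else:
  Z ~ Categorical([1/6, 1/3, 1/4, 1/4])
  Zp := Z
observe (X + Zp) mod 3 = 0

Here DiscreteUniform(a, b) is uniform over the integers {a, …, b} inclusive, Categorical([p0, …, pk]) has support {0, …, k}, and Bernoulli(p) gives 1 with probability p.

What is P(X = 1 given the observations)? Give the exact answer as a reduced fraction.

P(X = 1 | obs) = 3/10

Enumerate traces; 72 have nonzero weight after conditioning:
  (X=0, W=1, U=1, Y=1, Z=2) weight 1/288
  (X=0, W=1, U=1, Y=2, Z=2) weight 1/288
  (X=0, W=1, U=1, Y=3, Z=2) weight 1/288
  (X=0, W=1, U=1, Y=4, Z=2) weight 1/288
  (X=0, W=1, U=2, Y=1, Z=2) weight 1/288
  (X=0, W=1, U=2, Y=2, Z=2) weight 1/288
  (X=0, W=1, U=2, Y=3, Z=2) weight 1/288
  (X=0, W=1, U=2, Y=4, Z=2) weight 1/288
  (X=1, W=1, U=1, Y=1, Z=2) weight 1/288
  (X=2, W=1, U=1, Y=1, Z=1) weight 1/216
  … 62 more
Group by X:
  weight(X=0) = 1/12
  weight(X=1) = 1/12
  weight(X=2) = 1/9
Total weight = 1/12 + 1/12 + 1/9 = 5/18
P(X=0 | obs) = 1/12 / 5/18 = 3/10
P(X=1 | obs) = 1/12 / 5/18 = 3/10
P(X=2 | obs) = 1/9 / 5/18 = 2/5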